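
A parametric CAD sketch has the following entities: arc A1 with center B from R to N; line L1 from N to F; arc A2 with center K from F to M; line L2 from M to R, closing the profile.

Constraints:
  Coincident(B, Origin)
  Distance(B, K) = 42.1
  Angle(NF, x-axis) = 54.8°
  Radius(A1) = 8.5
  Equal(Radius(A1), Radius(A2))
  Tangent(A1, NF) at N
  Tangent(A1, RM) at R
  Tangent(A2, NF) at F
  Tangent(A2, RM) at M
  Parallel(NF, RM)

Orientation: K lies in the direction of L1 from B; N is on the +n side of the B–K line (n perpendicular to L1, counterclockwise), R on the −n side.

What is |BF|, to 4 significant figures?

42.95

The slot axis is L1's direction at 54.8°, so u = (cos 54.8°, sin 54.8°) = (0.5764, 0.8171) and n = (−sin 54.8°, cos 54.8°) = (-0.8171, 0.5764). B is at the origin and K lies 42.1 along u from B, so K = 42.1·u = (24.27, 34.40). Tangency of A1 to both parallel lines with radius 8.5 puts N and R at B ± 8.5·n: N = (-6.946, 4.900), R = (6.946, -4.900). Equal radii place F and M the same way about K: F = K + 8.5·n = (17.32, 39.30), M = K − 8.5·n = (31.21, 29.50). Then |BF| = |F − B| = 42.95.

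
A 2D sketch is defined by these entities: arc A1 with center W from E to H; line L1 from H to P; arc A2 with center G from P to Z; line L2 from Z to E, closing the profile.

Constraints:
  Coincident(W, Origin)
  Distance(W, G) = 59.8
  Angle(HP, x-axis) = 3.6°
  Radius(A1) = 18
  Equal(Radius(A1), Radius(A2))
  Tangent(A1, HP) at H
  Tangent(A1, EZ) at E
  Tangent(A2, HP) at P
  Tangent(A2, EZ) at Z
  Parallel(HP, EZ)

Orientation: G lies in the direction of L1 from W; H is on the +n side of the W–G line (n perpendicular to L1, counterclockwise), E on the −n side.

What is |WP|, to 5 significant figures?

62.450

The slot axis is L1's direction at 3.6°, so u = (cos 3.6°, sin 3.6°) = (0.99803, 0.062791) and n = (−sin 3.6°, cos 3.6°) = (-0.062791, 0.99803). W is at the origin and G lies 59.8 along u from W, so G = 59.8·u = (59.682, 3.7549). Tangency of A1 to both parallel lines with radius 18.0 puts H and E at W ± 18.0·n: H = (-1.1302, 17.964), E = (1.1302, -17.964). Equal radii place P and Z the same way about G: P = G + 18.0·n = (58.552, 21.719), Z = G − 18.0·n = (60.812, -14.210). Then |WP| = |P − W| = 62.450.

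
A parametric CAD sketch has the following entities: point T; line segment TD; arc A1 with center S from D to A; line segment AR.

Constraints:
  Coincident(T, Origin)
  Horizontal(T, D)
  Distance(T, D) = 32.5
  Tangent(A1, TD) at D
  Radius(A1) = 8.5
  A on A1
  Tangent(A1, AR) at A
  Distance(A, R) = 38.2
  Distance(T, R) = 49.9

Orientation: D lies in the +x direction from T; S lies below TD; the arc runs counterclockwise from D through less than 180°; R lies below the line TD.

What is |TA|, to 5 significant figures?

25.228

T is at the origin; TD is horizontal with |TD| = 32.5 and D on the +x side, so D = (32.500, 0.0000). The tangent condition forces SD to be normal to TD, so S = D + (0, -8.5) = (32.500, -8.5000). Since SA ⟂ AR (tangency), |SR| = √(8.5² + 38.2²) = 39.134 regardless of where A sits on A1. So R lies on both circle(T, 49.9) and circle(S, 39.134); the below-TD intersection is R = (20.171, -45.641). A is the foot of the tangent from R: A = (24.044, -7.6383).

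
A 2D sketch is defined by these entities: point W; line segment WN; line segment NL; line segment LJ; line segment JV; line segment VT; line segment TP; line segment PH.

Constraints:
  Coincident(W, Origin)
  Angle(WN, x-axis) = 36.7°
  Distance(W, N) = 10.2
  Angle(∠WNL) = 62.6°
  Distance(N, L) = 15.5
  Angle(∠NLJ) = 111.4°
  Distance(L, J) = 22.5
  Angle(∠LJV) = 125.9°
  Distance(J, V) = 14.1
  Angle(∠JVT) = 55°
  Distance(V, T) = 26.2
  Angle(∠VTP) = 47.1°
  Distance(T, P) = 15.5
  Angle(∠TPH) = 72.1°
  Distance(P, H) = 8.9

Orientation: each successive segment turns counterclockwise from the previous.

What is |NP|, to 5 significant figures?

24.971

W is at the origin; WN runs at 36.7° with length 10.2, so N = (8.1781, 6.0958). ∠WNL = 62.6° gives NL at 154.10° from the x-axis; with |NL| = 15.5, L = (-5.7650, 12.866). ∠NLJ = 111.4° gives LJ at -137.30° from the x-axis; with |LJ| = 22.5, J = (-22.301, -2.3924). ∠LJV = 125.9° gives JV at -83.200° from the x-axis; with |JV| = 14.1, V = (-20.631, -16.393). ∠JVT = 55.0° gives VT at 41.800° from the x-axis; with |VT| = 26.2, T = (-1.0996, 1.0699). ∠VTP = 47.1° gives TP at 174.70° from the x-axis; with |TP| = 15.5, P = (-16.533, 2.5017). Then |NP| = |P − N| = 24.971.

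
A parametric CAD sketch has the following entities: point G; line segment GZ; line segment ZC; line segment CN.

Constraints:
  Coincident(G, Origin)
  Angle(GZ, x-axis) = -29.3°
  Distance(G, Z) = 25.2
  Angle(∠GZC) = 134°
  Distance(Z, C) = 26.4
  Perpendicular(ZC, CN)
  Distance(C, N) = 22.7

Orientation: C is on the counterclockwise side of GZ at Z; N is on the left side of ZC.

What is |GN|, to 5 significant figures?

44.143

G is at the origin; GZ runs at -29.3° with length 25.2, so Z = 25.2·(cos -29.3°, sin -29.3°) = (21.976, -12.332). ∠GZC = 134.0°, so ZC runs at -29.3° + (180° − 134.0°) = 16.700° from the x-axis; with |ZC| = 26.4, C = Z + 26.4·(cos 16.700°, sin 16.700°) = (47.263, -4.7461). ZC ⟂ CN; with |CN| = 22.7 on the left of ZC, N = C + 22.7·(-0.28736, 0.95782) = (40.740, 16.996). Then |GN| = |N − G| = 44.143.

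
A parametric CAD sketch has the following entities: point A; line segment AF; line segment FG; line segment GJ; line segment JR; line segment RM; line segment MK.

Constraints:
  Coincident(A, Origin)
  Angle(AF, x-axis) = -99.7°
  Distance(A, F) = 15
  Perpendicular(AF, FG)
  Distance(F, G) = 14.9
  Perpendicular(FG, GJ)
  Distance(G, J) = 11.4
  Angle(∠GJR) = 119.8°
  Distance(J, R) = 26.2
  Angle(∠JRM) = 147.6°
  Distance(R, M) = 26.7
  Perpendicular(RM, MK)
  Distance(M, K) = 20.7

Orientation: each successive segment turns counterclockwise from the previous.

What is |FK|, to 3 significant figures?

33.7

A is at the origin; AF runs at -99.7° with length 15.0, so F = (-2.53, -14.8). AF is perpendicular to FG, so FG runs at -9.70°; with |FG| = 14.9, G = (12.2, -17.3). FG ⟂ GJ, so GJ runs at 80.3°; with |GJ| = 11.4, J = (14.1, -6.06). ∠GJR = 119.8° gives JR at 140° from the x-axis; with |JR| = 26.2, R = (-6.14, 10.6). ∠JRM = 147.6° gives RM at 173° from the x-axis; with |RM| = 26.7, M = (-32.6, 13.9). RM is perpendicular to MK, so MK runs at -97.1°; with |MK| = 20.7, K = (-35.2, -6.63). Then |FK| = |K − F| = 33.7.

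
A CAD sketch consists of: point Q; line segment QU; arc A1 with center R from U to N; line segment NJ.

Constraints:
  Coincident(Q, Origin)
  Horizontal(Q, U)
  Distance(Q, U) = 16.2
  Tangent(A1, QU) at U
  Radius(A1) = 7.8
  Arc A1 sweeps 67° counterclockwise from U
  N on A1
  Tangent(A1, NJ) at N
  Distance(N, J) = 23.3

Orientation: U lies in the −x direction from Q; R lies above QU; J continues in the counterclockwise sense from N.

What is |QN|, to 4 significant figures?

10.20

Q is at the origin; QU is horizontal with |QU| = 16.2 and U on the −x side, so U = (-16.20, 0.000). The tangent condition forces RU to be normal to QU, so R = U + (0, 7.8) = (-16.20, 7.800). On A1, U sits at bearing -90° from R; a 67° counterclockwise sweep puts N at bearing -23°, so N = R + 7.8·(cos -23°, sin -23°) = (-9.020, 4.752). Then |QN| = |N − Q| = 10.20.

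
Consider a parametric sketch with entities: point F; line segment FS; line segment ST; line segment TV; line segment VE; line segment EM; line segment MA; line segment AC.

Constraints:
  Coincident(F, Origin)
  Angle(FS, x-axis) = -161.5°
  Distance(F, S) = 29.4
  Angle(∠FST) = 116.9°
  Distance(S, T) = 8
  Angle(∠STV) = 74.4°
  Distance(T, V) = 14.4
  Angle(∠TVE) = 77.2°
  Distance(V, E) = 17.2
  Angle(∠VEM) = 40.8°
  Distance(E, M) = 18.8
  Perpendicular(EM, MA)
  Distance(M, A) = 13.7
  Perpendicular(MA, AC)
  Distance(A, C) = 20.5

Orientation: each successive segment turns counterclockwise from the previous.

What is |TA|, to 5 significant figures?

15.207

∠VEM = 40.8° gives EM at -110.80° from the x-axis; with |EM| = 18.8, M = (-27.322, -16.850). The perpendicularity gives MA at right angles to EM, so MA runs at -20.800°; with |MA| = 13.7, A = (-14.515, -21.715). Then |TA| = |A − T| = 15.207.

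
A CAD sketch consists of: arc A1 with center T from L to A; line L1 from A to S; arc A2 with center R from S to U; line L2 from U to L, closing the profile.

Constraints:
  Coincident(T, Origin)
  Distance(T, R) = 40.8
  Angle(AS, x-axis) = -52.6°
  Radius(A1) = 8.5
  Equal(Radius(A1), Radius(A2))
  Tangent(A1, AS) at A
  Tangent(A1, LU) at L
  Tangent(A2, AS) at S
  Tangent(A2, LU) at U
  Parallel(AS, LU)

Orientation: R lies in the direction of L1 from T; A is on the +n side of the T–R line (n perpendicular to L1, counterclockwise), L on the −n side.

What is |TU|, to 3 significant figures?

41.7

The slot axis is L1's direction at -52.6°, so u = (cos -52.6°, sin -52.6°) = (0.607, -0.794) and n = (−sin -52.6°, cos -52.6°) = (0.794, 0.607). T is at the origin and R lies 40.8 along u from T, so R = 40.8·u = (24.8, -32.4). Tangency of A1 to both parallel lines with radius 8.5 puts A and L at T ± 8.5·n: A = (6.75, 5.16), L = (-6.75, -5.16). Equal radii place S and U the same way about R: S = R + 8.5·n = (31.5, -27.2), U = R − 8.5·n = (18.0, -37.6). Then |TU| = |U − T| = 41.7.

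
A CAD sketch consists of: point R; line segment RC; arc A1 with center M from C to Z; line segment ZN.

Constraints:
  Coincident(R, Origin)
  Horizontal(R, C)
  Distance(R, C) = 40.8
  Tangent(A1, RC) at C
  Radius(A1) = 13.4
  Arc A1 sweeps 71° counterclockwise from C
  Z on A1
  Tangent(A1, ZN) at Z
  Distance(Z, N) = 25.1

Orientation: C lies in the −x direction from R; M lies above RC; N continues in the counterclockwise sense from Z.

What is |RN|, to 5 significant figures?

38.369

On A1, C sits at bearing -90° from M; a 71° counterclockwise sweep puts Z at bearing -19°, so Z = M + 13.4·(cos -19°, sin -19°) = (-28.130, 9.0374). The tangent condition forces MZ to be normal to ZN, so ZN runs along (−sin -19°, cos -19°); with |ZN| = 25.1, N = (-19.958, 32.770). Then |RN| = |N − R| = 38.369.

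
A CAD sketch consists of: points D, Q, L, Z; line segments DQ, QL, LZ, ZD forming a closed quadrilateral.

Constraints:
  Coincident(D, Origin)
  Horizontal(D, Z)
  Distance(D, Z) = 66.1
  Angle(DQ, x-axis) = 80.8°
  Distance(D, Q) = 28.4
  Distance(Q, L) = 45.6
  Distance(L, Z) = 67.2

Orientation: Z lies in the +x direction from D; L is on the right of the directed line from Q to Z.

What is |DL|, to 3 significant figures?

17.5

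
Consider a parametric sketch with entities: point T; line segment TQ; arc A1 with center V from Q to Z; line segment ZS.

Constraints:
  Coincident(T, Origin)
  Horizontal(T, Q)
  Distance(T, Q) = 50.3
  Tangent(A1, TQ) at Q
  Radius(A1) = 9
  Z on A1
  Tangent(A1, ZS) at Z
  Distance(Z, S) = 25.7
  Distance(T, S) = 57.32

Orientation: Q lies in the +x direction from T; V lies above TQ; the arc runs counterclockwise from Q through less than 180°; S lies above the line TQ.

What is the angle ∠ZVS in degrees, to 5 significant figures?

70.700°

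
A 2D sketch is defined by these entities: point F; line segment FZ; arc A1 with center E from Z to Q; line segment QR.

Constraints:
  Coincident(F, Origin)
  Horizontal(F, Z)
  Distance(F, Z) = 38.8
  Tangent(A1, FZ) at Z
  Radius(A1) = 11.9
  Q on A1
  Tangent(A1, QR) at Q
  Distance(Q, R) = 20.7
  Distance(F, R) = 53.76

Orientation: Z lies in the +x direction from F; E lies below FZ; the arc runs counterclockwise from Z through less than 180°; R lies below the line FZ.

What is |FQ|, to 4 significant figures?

34.21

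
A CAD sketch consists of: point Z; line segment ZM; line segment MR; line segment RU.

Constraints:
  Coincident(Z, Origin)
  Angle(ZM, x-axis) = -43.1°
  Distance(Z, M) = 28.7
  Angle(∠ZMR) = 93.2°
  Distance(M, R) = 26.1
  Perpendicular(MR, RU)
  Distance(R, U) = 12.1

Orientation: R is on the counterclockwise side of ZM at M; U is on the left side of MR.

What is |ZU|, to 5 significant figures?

32.272

Z is at the origin; ZM runs at -43.1° with length 28.7, so M = 28.7·(cos -43.1°, sin -43.1°) = (20.956, -19.610). ∠ZMR = 93.2°, so MR runs at -43.1° + (180° − 93.2°) = 43.700° from the x-axis; with |MR| = 26.1, R = M + 26.1·(cos 43.700°, sin 43.700°) = (39.825, -1.5779). MR ⟂ RU; with |RU| = 12.1 on the left of MR, U = R + 12.1·(-0.69088, 0.72297) = (31.465, 7.1700). Then |ZU| = |U − Z| = 32.272.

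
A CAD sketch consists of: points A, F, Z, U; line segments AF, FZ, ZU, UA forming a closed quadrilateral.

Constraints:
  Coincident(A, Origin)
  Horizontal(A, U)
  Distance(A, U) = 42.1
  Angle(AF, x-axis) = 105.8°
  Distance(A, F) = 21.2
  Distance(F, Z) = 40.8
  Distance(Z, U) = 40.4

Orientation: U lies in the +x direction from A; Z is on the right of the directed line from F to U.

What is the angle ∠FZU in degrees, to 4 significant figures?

79.71°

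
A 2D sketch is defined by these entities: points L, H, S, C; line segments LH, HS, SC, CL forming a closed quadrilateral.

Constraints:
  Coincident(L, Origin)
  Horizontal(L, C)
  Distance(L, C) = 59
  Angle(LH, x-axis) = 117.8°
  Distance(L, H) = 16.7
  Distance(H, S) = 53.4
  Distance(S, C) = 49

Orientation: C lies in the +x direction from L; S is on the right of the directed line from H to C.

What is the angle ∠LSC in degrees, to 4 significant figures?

85.67°

Checks: |HS| = 53.40 ✓; |SC| = 49.00 ✓.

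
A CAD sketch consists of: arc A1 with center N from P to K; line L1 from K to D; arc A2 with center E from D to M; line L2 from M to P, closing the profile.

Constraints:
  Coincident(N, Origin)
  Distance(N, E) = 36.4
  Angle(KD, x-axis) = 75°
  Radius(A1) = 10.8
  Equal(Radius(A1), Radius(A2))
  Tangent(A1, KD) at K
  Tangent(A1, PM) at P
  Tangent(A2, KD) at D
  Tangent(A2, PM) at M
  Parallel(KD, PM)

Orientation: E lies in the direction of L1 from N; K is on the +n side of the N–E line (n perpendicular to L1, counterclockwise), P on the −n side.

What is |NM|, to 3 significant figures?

38.0

The slot axis is L1's direction at 75.0°, so u = (cos 75.0°, sin 75.0°) = (0.259, 0.966) and n = (−sin 75.0°, cos 75.0°) = (-0.966, 0.259). N is at the origin and E lies 36.4 along u from N, so E = 36.4·u = (9.42, 35.2). Tangency of A1 to both parallel lines with radius 10.8 puts K and P at N ± 10.8·n: K = (-10.4, 2.80), P = (10.4, -2.80). Equal radii place D and M the same way about E: D = E + 10.8·n = (-1.01, 38.0), M = E − 10.8·n = (19.9, 32.4). Then |NM| = |M − N| = 38.0.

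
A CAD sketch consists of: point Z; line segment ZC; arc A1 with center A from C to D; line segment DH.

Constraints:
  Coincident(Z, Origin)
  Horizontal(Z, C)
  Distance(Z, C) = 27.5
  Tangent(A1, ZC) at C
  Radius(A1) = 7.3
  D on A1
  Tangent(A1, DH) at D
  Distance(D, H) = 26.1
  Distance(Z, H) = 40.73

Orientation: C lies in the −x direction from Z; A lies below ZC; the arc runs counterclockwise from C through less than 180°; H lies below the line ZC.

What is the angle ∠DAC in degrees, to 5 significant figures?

116.22°

Checks: Z.y = 0.00, C.y = 0.00 ✓; |ZC| = 27.50 ✓; |AD| = 7.300 ✓; ∠(AD, DH) = 90.00° ✓; |DH| = 26.10 ✓; |ZH| = 40.73 ✓.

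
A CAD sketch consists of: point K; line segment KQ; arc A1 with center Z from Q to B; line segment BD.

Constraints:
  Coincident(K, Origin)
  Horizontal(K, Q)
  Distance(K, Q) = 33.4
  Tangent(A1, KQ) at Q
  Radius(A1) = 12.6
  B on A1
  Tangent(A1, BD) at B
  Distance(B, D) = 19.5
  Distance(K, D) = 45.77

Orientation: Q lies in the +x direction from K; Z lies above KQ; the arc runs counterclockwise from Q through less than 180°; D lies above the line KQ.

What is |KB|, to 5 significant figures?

47.546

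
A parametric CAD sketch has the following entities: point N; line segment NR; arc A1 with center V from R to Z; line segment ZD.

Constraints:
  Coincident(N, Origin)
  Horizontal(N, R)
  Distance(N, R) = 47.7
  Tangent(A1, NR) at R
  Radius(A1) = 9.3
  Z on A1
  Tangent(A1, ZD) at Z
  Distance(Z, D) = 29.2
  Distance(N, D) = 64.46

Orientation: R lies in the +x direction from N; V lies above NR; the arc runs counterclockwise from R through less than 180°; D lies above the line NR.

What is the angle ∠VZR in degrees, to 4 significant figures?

38.98°

Checks: |NR| = 47.70 ✓; |VZ| = 9.300 ✓; ∠(VZ, ZD) = 90.00° ✓; |ZD| = 29.20 ✓; |ND| = 64.46 ✓.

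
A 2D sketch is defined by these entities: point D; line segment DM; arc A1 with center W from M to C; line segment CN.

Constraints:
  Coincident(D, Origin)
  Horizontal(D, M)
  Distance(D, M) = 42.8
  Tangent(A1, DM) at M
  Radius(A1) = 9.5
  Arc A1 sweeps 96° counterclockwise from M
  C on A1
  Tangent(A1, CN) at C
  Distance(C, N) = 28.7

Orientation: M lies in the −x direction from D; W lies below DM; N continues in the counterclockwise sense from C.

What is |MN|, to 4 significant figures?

39.56

D is at the origin; DM is horizontal with |DM| = 42.8 and M on the −x side, so M = (-42.80, 0.000). A1 meets DM tangentially, so WM is at right angles to DM, so W = M + (0, -9.5) = (-42.80, -9.500). On A1, M sits at bearing 90° from W; a 96° counterclockwise sweep puts C at bearing 186°, so C = W + 9.5·(cos 186°, sin 186°) = (-52.25, -10.49). A1 meets CN tangentially, so WC is at right angles to CN, so CN runs along (−sin 186°, cos 186°); with |CN| = 28.7, N = (-49.25, -39.04). Then |MN| = |N − M| = 39.56.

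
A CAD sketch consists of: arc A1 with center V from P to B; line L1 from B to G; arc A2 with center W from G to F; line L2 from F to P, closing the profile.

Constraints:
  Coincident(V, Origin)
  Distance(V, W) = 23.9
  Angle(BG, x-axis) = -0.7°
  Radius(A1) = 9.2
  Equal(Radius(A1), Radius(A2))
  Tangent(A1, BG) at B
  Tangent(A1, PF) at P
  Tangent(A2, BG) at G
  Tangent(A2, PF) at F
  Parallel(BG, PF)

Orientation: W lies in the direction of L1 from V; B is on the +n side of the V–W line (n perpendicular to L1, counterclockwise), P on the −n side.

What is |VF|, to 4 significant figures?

25.61

The slot axis is L1's direction at -0.7°, so u = (cos -0.7°, sin -0.7°) = (0.9999, -0.01222) and n = (−sin -0.7°, cos -0.7°) = (0.01222, 0.9999). V is at the origin and W lies 23.9 along u from V, so W = 23.9·u = (23.90, -0.2920). Tangency of A1 to both parallel lines with radius 9.2 puts B and P at V ± 9.2·n: B = (0.1124, 9.199), P = (-0.1124, -9.199). Equal radii place G and F the same way about W: G = W + 9.2·n = (24.01, 8.907), F = W − 9.2·n = (23.79, -9.491). Then |VF| = |F − V| = 25.61.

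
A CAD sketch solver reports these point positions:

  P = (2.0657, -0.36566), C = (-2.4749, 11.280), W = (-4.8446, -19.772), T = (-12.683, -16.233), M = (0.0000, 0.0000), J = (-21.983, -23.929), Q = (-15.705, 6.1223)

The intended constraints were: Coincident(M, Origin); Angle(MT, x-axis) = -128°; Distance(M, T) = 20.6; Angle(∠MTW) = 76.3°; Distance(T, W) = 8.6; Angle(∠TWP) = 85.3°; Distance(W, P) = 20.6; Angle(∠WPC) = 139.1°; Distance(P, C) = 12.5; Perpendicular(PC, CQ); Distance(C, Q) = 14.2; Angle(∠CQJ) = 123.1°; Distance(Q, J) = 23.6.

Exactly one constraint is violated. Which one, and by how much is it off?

Distance(Q, J) = 23.6 — off by 7.10.

M = (0.00, 0.00) ✓; MT at -128.0° ✓; |MT| = 20.60 ✓; ∠MTW = 76.30° ✓; |TW| = 8.600 ✓; ∠TWP = 85.30° ✓; |WP| = 20.60 ✓; ∠WPC = 139.1° ✓; |PC| = 12.50 ✓; ∠(PC, CQ) = 90.00° ✓; |CQ| = 14.20 ✓; ∠CQJ = 123.1° ✓; |QJ| = 30.70 ✗.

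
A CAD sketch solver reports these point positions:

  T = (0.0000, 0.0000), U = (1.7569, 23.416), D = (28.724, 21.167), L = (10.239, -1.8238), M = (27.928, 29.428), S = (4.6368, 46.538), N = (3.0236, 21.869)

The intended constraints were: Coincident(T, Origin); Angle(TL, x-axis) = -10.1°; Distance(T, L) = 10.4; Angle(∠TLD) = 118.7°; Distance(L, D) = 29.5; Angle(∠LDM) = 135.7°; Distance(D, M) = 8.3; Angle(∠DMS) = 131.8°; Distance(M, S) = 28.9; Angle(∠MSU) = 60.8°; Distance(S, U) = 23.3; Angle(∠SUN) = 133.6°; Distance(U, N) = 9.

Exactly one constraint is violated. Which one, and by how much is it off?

Distance(U, N) = 9 — off by 7.00.

T = (0.00, 0.00) ✓; TL at -10.10° ✓; |TL| = 10.40 ✓; ∠TLD = 118.7° ✓; |LD| = 29.50 ✓; ∠LDM = 135.7° ✓; |DM| = 8.299 ✓; ∠DMS = 131.8° ✓; |MS| = 28.90 ✓; ∠MSU = 60.80° ✓; |SU| = 23.30 ✓; ∠SUN = 133.6° ✓; |UN| = 1.999 ✗.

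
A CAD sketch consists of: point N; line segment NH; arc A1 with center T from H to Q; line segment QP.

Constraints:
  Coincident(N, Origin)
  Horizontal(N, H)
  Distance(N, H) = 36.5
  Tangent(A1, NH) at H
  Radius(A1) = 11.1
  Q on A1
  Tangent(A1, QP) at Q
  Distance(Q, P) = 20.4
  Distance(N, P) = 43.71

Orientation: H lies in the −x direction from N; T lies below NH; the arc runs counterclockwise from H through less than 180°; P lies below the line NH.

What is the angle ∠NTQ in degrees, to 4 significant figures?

148.7°

N is at the origin; N and H share the same y with |NH| = 36.5 and H on the −x side, so H = (-36.50, 0.000). The tangent condition forces TH to be normal to NH, so T = H + (0, -11.1) = (-36.50, -11.10). Since TQ ⟂ QP (tangency), |TP| = √(11.1² + 20.4²) = 23.22 regardless of where Q sits on A1. So P lies on both circle(N, 43.71) and circle(T, 23.22); the below-NH intersection is P = (-28.69, -32.97). Q is the foot of the tangent from P: Q = (-43.90, -19.37).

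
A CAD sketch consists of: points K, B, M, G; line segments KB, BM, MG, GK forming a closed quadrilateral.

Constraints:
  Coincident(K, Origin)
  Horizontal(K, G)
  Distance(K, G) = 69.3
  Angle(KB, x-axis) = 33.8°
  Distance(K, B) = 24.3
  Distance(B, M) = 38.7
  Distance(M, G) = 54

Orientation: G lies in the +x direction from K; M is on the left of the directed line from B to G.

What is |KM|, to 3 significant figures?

61.8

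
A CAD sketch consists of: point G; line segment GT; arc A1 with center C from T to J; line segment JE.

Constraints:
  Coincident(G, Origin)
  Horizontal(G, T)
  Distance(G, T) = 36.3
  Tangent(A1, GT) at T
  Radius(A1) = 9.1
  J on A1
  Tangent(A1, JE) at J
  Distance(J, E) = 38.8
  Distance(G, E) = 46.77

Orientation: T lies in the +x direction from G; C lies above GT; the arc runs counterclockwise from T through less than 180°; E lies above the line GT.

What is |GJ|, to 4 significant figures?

45.61

G is at the origin; G and T share the same y with |GT| = 36.3 and T on the +x side, so T = (36.30, 0.000). Tangency of A1 to GT means the radius CT is perpendicular to GT, so C = T + (0, 9.1) = (36.30, 9.100). Since CJ ⟂ JE (tangency), |CE| = √(9.1² + 38.8²) = 39.85 regardless of where J sits on A1. So E lies on both circle(G, 46.77) and circle(C, 39.85); the above-GT intersection is E = (16.58, 43.73). J is the foot of the tangent from E: J = (42.97, 15.29).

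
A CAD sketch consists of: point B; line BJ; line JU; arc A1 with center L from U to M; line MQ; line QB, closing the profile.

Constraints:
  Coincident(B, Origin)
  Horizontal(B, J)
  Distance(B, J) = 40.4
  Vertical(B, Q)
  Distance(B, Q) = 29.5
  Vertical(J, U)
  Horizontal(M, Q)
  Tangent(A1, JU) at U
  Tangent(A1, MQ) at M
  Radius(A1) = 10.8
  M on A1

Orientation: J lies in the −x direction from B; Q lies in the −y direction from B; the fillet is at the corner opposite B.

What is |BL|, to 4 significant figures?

35.01

B is at the origin; BJ is horizontal with |BJ| = 40.4 and J on the −x side, so J = (-40.40, 0.000). B and Q share the same x with |BQ| = 29.5 and Q on the −y side, so Q = (0.000, -29.50). The virtual corner opposite B is at (-40.40, -29.50). Tangency of A1 to JU means the radius LU is perpendicular to JU and tangency of A1 to MQ means the radius LM is perpendicular to MQ, with radius 10.8, so the center L sits 10.8 in from both sides at L = (-29.60, -18.70). Then |BL| = |L − B| = 35.01.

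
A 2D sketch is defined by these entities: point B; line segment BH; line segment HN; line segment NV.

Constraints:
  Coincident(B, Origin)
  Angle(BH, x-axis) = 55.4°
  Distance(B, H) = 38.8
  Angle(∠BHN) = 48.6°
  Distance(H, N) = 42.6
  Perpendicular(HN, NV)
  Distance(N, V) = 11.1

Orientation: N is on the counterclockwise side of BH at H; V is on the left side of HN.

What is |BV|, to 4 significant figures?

24.72

B is at the origin; BH runs at 55.4° with length 38.8, so H = 38.8·(cos 55.4°, sin 55.4°) = (22.03, 31.94). ∠BHN = 48.6°, so HN runs at 55.4° + (180° − 48.6°) = 186.8° from the x-axis; with |HN| = 42.6, N = H + 42.6·(cos 186.8°, sin 186.8°) = (-20.27, 26.89). The perpendicularity gives NV at right angles to HN; with |NV| = 11.1 on the left of HN, V = N + 11.1·(0.1184, -0.9930) = (-18.95, 15.87). Then |BV| = |V − B| = 24.72.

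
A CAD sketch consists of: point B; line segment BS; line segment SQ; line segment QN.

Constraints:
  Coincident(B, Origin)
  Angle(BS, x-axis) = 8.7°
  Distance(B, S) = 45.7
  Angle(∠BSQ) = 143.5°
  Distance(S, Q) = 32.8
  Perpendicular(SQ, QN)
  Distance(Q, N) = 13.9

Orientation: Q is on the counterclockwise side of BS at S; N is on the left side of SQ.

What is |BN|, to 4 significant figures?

70.79

B is at the origin; BS runs at 8.7° with length 45.7, so S = 45.7·(cos 8.7°, sin 8.7°) = (45.17, 6.913). ∠BSQ = 143.5°, so SQ runs at 8.7° + (180° − 143.5°) = 45.20° from the x-axis; with |SQ| = 32.8, Q = S + 32.8·(cos 45.20°, sin 45.20°) = (68.29, 30.19). SQ is perpendicular to QN; with |QN| = 13.9 on the left of SQ, N = Q + 13.9·(-0.7096, 0.7046) = (58.42, 39.98). Then |BN| = |N − B| = 70.79.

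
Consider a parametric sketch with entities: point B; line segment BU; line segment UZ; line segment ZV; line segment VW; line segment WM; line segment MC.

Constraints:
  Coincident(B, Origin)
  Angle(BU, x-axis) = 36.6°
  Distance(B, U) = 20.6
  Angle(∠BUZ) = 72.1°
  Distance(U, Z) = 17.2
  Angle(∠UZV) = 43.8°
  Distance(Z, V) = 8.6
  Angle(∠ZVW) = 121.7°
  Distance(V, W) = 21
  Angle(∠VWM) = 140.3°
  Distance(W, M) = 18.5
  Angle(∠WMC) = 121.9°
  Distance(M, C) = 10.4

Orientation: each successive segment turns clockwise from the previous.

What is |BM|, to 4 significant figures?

43.03

∠ZVW = 121.7° gives VW at 94.20° from the x-axis; with |VW| = 21.0, W = (12.89, 20.90). ∠VWM = 140.3° gives WM at 54.50° from the x-axis; with |WM| = 18.5, M = (23.63, 35.97). Then |BM| = |M − B| = 43.03.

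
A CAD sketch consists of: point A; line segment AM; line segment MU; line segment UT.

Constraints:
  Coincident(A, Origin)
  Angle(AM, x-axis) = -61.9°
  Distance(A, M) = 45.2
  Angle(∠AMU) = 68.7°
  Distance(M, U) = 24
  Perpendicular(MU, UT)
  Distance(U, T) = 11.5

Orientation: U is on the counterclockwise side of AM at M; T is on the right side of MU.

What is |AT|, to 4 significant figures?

54.15

∠AMU = 68.7°, so MU runs at -61.9° + (180° − 68.7°) = 49.40° from the x-axis; with |MU| = 24.0, U = M + 24.0·(cos 49.40°, sin 49.40°) = (36.91, -21.65). MU is perpendicular to UT; with |UT| = 11.5 on the right of MU, T = U + 11.5·(0.7593, -0.6508) = (45.64, -29.13). Then |AT| = |T − A| = 54.15.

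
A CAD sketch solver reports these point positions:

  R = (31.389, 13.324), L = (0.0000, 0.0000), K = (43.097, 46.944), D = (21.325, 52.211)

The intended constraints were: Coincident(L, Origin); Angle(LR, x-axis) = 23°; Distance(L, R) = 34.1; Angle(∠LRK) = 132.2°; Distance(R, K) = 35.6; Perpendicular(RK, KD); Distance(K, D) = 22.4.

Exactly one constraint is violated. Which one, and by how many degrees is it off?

Perpendicular(RK, KD) — off by 5.60°.

L = (0.00, 0.00) ✓; LR at 23.00° ✓; |LR| = 34.10 ✓; ∠LRK = 132.2° ✓; |RK| = 35.60 ✓; ∠(RK, KD) = 95.60° ✗; |KD| = 22.40 ✓.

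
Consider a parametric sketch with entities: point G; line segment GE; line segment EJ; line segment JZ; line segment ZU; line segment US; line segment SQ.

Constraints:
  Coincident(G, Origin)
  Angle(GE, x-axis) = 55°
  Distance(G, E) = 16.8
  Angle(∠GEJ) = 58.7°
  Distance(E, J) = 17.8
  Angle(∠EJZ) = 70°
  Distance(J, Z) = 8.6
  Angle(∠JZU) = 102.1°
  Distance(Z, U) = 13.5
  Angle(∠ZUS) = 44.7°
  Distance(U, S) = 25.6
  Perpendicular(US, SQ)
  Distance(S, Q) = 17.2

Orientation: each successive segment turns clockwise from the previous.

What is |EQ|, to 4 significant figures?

32.62

∠ZUS = 44.7° gives US at -29.50° from the x-axis; with |US| = 25.6, S = (26.81, -2.708). US is perpendicular to SQ, so SQ runs at -119.5°; with |SQ| = 17.2, Q = (18.34, -17.68). Then |EQ| = |Q − E| = 32.62.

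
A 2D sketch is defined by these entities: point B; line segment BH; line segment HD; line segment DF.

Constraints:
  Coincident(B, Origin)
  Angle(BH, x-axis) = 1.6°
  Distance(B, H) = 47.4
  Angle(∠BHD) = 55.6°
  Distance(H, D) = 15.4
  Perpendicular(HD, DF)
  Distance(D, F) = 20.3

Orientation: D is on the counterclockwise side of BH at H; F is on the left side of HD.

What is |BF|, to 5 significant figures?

21.985

B is at the origin; BH runs at 1.6° with length 47.4, so H = 47.4·(cos 1.6°, sin 1.6°) = (47.382, 1.3235). ∠BHD = 55.6°, so HD runs at 1.6° + (180° − 55.6°) = 126.00° from the x-axis; with |HD| = 15.4, D = H + 15.4·(cos 126.00°, sin 126.00°) = (38.330, 13.782). The perpendicularity gives DF at right angles to HD; with |DF| = 20.3 on the left of HD, F = D + 20.3·(-0.80902, -0.58779) = (21.907, 1.8503). Then |BF| = |F − B| = 21.985.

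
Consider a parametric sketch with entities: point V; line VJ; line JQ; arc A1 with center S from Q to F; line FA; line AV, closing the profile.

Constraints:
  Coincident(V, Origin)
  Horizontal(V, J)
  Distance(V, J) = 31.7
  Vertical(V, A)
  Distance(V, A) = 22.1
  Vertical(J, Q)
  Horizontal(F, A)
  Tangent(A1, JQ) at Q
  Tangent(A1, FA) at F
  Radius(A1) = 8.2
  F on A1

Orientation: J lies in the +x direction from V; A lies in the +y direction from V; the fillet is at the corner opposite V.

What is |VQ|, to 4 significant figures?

34.61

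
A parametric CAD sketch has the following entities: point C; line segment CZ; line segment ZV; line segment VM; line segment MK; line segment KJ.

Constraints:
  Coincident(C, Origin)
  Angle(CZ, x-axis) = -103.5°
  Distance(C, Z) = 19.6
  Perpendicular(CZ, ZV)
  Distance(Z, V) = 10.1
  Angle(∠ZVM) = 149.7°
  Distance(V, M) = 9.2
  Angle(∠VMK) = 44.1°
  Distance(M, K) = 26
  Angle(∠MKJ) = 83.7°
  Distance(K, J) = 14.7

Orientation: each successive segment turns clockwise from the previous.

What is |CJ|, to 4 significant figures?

25.05

∠VMK = 44.1° gives MK at 0.3000° from the x-axis; with |MK| = 26.0, K = (4.963, -10.20). ∠MKJ = 83.7° gives KJ at -96.00° from the x-axis; with |KJ| = 14.7, J = (3.426, -24.82). Then |CJ| = |J − C| = 25.05.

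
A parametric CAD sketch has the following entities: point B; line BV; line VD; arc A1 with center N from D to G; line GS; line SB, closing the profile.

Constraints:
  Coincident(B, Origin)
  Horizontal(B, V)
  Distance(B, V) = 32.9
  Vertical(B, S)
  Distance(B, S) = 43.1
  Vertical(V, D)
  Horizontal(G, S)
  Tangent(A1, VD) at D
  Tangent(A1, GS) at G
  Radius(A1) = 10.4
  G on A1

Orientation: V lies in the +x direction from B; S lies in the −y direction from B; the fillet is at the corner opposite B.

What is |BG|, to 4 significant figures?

48.62

B is at the origin; B and V share the same y with |BV| = 32.9 and V on the +x side, so V = (32.90, 0.000). BS is vertical with |BS| = 43.1 and S on the −y side, so S = (0.000, -43.10). The virtual corner opposite B is at (32.90, -43.10). Tangency of A1 to VD means the radius ND is perpendicular to VD and since A1 is tangent to GS there, NG ⟂ GS, with radius 10.4, so the center N sits 10.4 in from both sides at N = (22.50, -32.70). That places the tangent points at D = (32.90, -32.70) on VD and G = (22.50, -43.10) on GS. Then |BG| = |G − B| = 48.62.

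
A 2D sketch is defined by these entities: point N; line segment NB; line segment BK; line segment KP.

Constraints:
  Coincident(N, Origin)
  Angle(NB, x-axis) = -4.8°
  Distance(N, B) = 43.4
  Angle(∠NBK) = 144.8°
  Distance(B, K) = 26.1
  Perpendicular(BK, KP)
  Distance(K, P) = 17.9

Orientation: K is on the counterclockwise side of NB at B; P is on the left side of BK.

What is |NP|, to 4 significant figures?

61.97

∠NBK = 144.8°, so BK runs at -4.8° + (180° − 144.8°) = 30.40° from the x-axis; with |BK| = 26.1, K = B + 26.1·(cos 30.40°, sin 30.40°) = (65.76, 9.576). BK ⟂ KP; with |KP| = 17.9 on the left of BK, P = K + 17.9·(-0.5060, 0.8625) = (56.70, 25.01). Then |NP| = |P − N| = 61.97.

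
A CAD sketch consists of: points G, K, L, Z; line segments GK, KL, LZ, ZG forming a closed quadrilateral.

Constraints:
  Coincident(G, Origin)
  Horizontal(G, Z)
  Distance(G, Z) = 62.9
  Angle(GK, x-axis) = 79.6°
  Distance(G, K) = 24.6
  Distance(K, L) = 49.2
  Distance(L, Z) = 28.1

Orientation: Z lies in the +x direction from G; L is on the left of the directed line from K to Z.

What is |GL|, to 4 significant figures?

59.79

G is at the origin; G and Z share the same y with |GZ| = 62.9 and Z in +x, so Z = (62.9, 0). GK runs at 79.6° with |GK| = 24.6, so K = (4.441, 24.20). L is determined by |KL| = 49.2 and |LZ| = 28.1 together: it lies at the intersection of circle(K, 49.2) and circle(Z, 28.1). With |KZ| = 63.27, the foot of the radical line on KZ is 44.52 from K and the perpendicular offset is √(49.2² − 44.52²) = 20.93. Taking the left-of-KZ solution: L = (53.59, 26.51).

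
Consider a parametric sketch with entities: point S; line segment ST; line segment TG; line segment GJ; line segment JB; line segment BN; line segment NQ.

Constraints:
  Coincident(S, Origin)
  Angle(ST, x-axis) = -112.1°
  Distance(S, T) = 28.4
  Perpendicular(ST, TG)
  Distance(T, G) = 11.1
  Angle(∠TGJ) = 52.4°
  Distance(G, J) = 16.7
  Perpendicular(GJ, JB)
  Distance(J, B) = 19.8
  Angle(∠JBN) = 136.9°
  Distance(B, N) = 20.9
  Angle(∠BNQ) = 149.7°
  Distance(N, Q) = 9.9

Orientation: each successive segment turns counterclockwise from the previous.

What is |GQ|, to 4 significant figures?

38.54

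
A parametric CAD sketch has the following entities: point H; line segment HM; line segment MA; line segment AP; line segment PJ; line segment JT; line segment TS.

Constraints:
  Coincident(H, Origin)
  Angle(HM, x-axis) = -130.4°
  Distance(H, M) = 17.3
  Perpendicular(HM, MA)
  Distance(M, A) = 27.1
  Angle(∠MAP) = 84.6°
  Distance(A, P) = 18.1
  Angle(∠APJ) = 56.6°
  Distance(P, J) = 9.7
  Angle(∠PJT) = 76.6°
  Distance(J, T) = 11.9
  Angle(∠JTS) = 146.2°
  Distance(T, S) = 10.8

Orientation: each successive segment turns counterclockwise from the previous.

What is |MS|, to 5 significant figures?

38.213

H is at the origin; HM runs at -130.4° with length 17.3, so M = (-11.212, -13.175). The perpendicularity gives MA at right angles to HM, so MA runs at -40.400°; with |MA| = 27.1, A = (9.4252, -30.739). ∠MAP = 84.6° gives AP at 55.000° from the x-axis; with |AP| = 18.1, P = (19.807, -15.912). ∠APJ = 56.6° gives PJ at 178.40° from the x-axis; with |PJ| = 9.7, J = (10.111, -15.641). ∠PJT = 76.6° gives JT at -78.200° from the x-axis; with |JT| = 11.9, T = (12.544, -27.290). ∠JTS = 146.2° gives TS at -44.400° from the x-axis; with |TS| = 10.8, S = (20.261, -34.846). Then |MS| = |S − M| = 38.213.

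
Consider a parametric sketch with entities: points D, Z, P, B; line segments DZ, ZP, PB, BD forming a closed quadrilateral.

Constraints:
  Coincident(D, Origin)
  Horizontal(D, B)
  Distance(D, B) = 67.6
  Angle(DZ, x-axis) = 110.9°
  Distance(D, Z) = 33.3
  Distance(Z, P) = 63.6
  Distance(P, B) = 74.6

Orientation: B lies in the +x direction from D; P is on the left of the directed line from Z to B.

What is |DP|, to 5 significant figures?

79.352

Checks: |ZP| = 63.60 ✓; |PB| = 74.60 ✓.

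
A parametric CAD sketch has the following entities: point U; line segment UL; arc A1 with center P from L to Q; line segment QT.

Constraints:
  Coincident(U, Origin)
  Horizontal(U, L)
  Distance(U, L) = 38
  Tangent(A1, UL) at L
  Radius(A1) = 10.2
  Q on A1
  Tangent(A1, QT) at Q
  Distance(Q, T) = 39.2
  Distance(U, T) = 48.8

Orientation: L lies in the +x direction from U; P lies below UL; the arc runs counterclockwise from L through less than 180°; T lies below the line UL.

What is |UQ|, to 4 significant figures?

29.15

Checks: ∠(PL, LU) = 90.00° ✓; |PQ| = 10.20 ✓; ∠(PQ, QT) = 90.00° ✓; |QT| = 39.20 ✓; |UT| = 48.80 ✓.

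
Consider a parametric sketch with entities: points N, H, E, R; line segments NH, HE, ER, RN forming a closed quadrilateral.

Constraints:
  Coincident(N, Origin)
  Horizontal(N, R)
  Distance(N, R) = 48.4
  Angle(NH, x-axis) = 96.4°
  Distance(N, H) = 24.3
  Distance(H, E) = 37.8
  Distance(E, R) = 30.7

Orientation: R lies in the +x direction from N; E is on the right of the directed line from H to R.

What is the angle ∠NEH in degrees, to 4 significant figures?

34.80°

Checks: |HE| = 37.80 ✓; |ER| = 30.70 ✓.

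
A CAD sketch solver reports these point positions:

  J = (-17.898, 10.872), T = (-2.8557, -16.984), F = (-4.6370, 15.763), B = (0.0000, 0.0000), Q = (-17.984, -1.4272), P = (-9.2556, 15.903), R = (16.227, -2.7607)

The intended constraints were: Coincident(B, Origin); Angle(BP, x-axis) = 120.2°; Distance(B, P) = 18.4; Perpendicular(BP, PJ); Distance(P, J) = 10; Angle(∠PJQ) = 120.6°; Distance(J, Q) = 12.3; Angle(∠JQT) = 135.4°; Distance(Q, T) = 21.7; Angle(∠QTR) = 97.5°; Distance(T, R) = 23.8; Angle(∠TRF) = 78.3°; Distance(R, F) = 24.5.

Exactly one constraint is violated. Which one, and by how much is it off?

Distance(R, F) = 24.5 — off by 3.40.

B = (0.00, 0.00) ✓; BP at 120.2° ✓; |BP| = 18.40 ✓; ∠(BP, PJ) = 90.01° ✓; |PJ| = 10.00 ✓; ∠PJQ = 120.6° ✓; |JQ| = 12.30 ✓; ∠JQT = 135.4° ✓; |QT| = 21.70 ✓; ∠QTR = 97.50° ✓; |TR| = 23.80 ✓; ∠TRF = 78.30° ✓; |RF| = 27.90 ✗.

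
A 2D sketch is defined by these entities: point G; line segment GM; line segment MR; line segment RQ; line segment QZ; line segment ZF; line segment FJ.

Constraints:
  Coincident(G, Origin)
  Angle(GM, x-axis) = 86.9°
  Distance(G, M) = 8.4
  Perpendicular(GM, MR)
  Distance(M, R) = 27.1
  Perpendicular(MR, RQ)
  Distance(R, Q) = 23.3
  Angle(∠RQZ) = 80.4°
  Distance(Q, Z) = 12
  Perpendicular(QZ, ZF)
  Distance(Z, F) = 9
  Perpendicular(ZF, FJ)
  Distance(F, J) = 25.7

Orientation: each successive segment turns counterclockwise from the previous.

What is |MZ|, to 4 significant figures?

26.21

MR is perpendicular to RQ, so RQ runs at -93.10°; with |RQ| = 23.3, Q = (-27.87, -13.41). ∠RQZ = 80.4° gives QZ at 6.500° from the x-axis; with |QZ| = 12.0, Z = (-15.94, -12.05). Then |MZ| = |Z − M| = 26.21.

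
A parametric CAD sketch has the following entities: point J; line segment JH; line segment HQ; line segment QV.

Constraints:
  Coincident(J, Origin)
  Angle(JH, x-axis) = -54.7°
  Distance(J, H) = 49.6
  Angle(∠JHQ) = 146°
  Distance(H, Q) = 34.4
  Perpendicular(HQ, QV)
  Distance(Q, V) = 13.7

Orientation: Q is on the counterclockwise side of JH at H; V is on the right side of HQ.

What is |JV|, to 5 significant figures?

86.141

J is at the origin; JH runs at -54.7° with length 49.6, so H = 49.6·(cos -54.7°, sin -54.7°) = (28.662, -40.480). ∠JHQ = 146.0°, so HQ runs at -54.7° + (180° − 146.0°) = -20.700° from the x-axis; with |HQ| = 34.4, Q = H + 34.4·(cos -20.700°, sin -20.700°) = (60.841, -52.640). HQ is perpendicular to QV; with |QV| = 13.7 on the right of HQ, V = Q + 13.7·(-0.35347, -0.93544) = (55.998, -65.456). Then |JV| = |V − J| = 86.141.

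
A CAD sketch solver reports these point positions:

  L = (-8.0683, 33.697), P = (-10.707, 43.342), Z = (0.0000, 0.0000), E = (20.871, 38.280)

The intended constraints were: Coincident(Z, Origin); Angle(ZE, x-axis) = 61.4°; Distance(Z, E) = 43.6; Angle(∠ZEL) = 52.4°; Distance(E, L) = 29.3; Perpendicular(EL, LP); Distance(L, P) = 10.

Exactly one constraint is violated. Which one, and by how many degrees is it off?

Perpendicular(EL, LP) — off by 6.30°.

Z = (0.00, 0.00) ✓; ZE at 61.40° ✓; |ZE| = 43.60 ✓; ∠ZEL = 52.40° ✓; |EL| = 29.30 ✓; ∠(EL, LP) = 83.70° ✗; |LP| = 9.999 ✓.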